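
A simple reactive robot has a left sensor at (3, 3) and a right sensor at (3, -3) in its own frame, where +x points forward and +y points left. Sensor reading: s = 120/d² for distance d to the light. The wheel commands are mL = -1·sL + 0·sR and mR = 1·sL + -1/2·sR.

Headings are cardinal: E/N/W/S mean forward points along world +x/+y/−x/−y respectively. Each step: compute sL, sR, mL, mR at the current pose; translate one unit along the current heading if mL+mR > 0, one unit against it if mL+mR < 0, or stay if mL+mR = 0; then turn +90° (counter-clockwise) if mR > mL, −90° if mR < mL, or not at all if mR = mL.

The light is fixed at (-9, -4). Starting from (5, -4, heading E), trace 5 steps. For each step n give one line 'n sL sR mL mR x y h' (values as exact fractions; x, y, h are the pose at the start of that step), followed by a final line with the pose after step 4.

n=0: pose=(5,-4,E); sL=60/149, sR=60/149; mL=-60/149, mR=30/149; mL+mR=-30/149 → advance -1; mR−mL=90/149 → turn +1·90°
n=1: pose=(4,-4,N); sL=120/109, sR=24/53; mL=-120/109, mR=5052/5777; mL+mR=-12/53 → advance -1; mR−mL=11412/5777 → turn +1·90°
n=2: pose=(4,-5,W); sL=30/29, sR=15/13; mL=-30/29, mR=345/754; mL+mR=-15/26 → advance -1; mR−mL=1125/754 → turn +1·90°
n=3: pose=(5,-5,S); sL=24/61, sR=120/137; mL=-24/61, mR=-372/8357; mL+mR=-60/137 → advance -1; mR−mL=2916/8357 → turn +1·90°
n=4: pose=(5,-4,E); sL=60/149, sR=60/149; mL=-60/149, mR=30/149; mL+mR=-30/149 → advance -1; mR−mL=90/149 → turn +1·90°

0 60/149 60/149 -60/149 30/149 5 -4 E
1 120/109 24/53 -120/109 5052/5777 4 -4 N
2 30/29 15/13 -30/29 345/754 4 -5 W
3 24/61 120/137 -24/61 -372/8357 5 -5 S
4 60/149 60/149 -60/149 30/149 5 -4 E
final 4 -4 N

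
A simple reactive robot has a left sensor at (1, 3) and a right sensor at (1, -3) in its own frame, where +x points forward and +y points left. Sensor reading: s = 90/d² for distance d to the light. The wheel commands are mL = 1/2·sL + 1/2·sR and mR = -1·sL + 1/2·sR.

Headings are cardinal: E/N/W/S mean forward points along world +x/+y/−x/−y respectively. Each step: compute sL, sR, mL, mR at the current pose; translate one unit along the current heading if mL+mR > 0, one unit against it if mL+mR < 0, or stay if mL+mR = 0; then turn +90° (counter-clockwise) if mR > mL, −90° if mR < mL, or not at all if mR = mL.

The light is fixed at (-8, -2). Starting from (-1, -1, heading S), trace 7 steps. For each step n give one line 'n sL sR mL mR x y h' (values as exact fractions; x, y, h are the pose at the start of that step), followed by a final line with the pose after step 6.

n=0: pose=(-1,-1,S); sL=9/10, sR=45/8; mL=261/80, mR=153/80; mL+mR=207/40 → advance +1; mR−mL=-27/20 → turn -1·90°
n=1: pose=(-1,-2,W); sL=2, sR=2; mL=2, mR=-1; mL+mR=1 → advance +1; mR−mL=-3 → turn -1·90°
n=2: pose=(-2,-2,N); sL=9, sR=45/41; mL=207/41, mR=-693/82; mL+mR=-279/82 → advance -1; mR−mL=-27/2 → turn -1·90°
n=3: pose=(-2,-3,E); sL=90/53, sR=18/13; mL=1062/689, mR=-693/689; mL+mR=369/689 → advance +1; mR−mL=-135/53 → turn -1·90°
n=4: pose=(-1,-3,S); sL=45/52, sR=9/2; mL=279/104, mR=18/13; mL+mR=423/104 → advance +1; mR−mL=-135/104 → turn -1·90°
n=5: pose=(-1,-4,W); sL=90/61, sR=90/37; mL=4410/2257, mR=-585/2257; mL+mR=3825/2257 → advance +1; mR−mL=-135/61 → turn -1·90°
n=6: pose=(-2,-4,N); sL=9, sR=45/41; mL=207/41, mR=-693/82; mL+mR=-279/82 → advance -1; mR−mL=-27/2 → turn -1·90°

0 9/10 45/8 261/80 153/80 -1 -1 S
1 2 2 2 -1 -1 -2 W
2 9 45/41 207/41 -693/82 -2 -2 N
3 90/53 18/13 1062/689 -693/689 -2 -3 E
4 45/52 9/2 279/104 18/13 -1 -3 S
5 90/61 90/37 4410/2257 -585/2257 -1 -4 W
6 9 45/41 207/41 -693/82 -2 -4 N
final -2 -5 E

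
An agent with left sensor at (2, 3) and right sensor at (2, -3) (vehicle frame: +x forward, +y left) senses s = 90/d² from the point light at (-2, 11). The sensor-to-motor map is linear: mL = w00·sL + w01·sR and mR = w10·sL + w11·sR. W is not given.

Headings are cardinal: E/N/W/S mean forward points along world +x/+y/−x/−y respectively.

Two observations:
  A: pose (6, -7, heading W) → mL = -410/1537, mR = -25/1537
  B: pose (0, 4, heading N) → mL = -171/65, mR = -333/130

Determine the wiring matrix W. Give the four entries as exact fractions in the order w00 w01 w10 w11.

obs A: pose=(6,-7,W) → sL=10/53, sR=10/29, mL=-410/1537, mR=-25/1537
obs B: pose=(0,4,N) → sL=45/13, sR=9/5, mL=-171/65, mR=-333/130
sensor matrix S = [[10/53, 10/29], [45/13, 9/5]]; det S = -17064/19981
solve [mL_A; mL_B] = S·[w00; w01] and [mR_A; mR_B] = S·[w10; w11]:
  w00 = -1/2, w01 = -1/2, w10 = -1, w11 = 1/2

-1/2 -1/2 -1 1/2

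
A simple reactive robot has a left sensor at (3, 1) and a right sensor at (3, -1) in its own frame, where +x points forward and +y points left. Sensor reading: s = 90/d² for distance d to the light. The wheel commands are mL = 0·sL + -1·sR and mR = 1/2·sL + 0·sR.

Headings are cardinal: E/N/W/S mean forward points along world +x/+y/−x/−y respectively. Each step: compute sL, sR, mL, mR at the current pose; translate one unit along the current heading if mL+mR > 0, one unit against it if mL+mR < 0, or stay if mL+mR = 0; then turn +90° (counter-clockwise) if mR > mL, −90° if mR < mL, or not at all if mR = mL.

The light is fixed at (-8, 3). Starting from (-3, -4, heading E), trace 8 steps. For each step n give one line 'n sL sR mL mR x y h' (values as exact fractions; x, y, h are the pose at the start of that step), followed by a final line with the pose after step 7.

n=0: pose=(-3,-4,E); sL=9/10, sR=45/64; mL=-45/64, mR=9/20; mL+mR=-81/320 → advance -1; mR−mL=369/320 → turn +1·90°
n=1: pose=(-4,-4,N); sL=18/5, sR=90/41; mL=-90/41, mR=9/5; mL+mR=-81/205 → advance -1; mR−mL=819/205 → turn +1·90°
n=2: pose=(-4,-5,W); sL=45/41, sR=9/5; mL=-9/5, mR=45/82; mL+mR=-513/410 → advance -1; mR−mL=963/410 → turn +1·90°
n=3: pose=(-3,-5,S); sL=90/157, sR=90/137; mL=-90/137, mR=45/157; mL+mR=-7965/21509 → advance -1; mR−mL=20295/21509 → turn +1·90°
n=4: pose=(-3,-4,E); sL=9/10, sR=45/64; mL=-45/64, mR=9/20; mL+mR=-81/320 → advance -1; mR−mL=369/320 → turn +1·90°
n=5: pose=(-4,-4,N); sL=18/5, sR=90/41; mL=-90/41, mR=9/5; mL+mR=-81/205 → advance -1; mR−mL=819/205 → turn +1·90°
n=6: pose=(-4,-5,W); sL=45/41, sR=9/5; mL=-9/5, mR=45/82; mL+mR=-513/410 → advance -1; mR−mL=963/410 → turn +1·90°
n=7: pose=(-3,-5,S); sL=90/157, sR=90/137; mL=-90/137, mR=45/157; mL+mR=-7965/21509 → advance -1; mR−mL=20295/21509 → turn +1·90°

0 9/10 45/64 -45/64 9/20 -3 -4 E
1 18/5 90/41 -90/41 9/5 -4 -4 N
2 45/41 9/5 -9/5 45/82 -4 -5 W
3 90/157 90/137 -90/137 45/157 -3 -5 S
4 9/10 45/64 -45/64 9/20 -3 -4 E
5 18/5 90/41 -90/41 9/5 -4 -4 N
6 45/41 9/5 -9/5 45/82 -4 -5 W
7 90/157 90/137 -90/137 45/157 -3 -5 S
final -3 -4 E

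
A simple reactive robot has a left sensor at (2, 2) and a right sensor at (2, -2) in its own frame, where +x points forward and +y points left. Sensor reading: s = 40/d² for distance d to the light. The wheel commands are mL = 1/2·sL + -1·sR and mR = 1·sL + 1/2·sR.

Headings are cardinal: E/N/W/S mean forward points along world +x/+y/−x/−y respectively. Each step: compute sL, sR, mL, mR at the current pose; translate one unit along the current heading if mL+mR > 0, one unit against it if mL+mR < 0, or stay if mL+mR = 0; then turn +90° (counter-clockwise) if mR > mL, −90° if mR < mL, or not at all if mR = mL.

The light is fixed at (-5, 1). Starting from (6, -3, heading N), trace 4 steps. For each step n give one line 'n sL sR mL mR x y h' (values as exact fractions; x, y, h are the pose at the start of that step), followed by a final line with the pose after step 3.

0 8/17 40/173 12/2941 1724/2941 6 -3 N
1 20/53 20/41 -650/2173 1350/2173 6 -2 W
2 40/169 40/89 -4980/15041 6940/15041 5 -2 S
3 10/37 2/9 -29/333 127/333 5 -3 E
final 6 -3 N

n=0: pose=(6,-3,N); sL=8/17, sR=40/173; mL=12/2941, mR=1724/2941; mL+mR=1736/2941 → advance +1; mR−mL=1712/2941 → turn +1·90°
n=1: pose=(6,-2,W); sL=20/53, sR=20/41; mL=-650/2173, mR=1350/2173; mL+mR=700/2173 → advance +1; mR−mL=2000/2173 → turn +1·90°
n=2: pose=(5,-2,S); sL=40/169, sR=40/89; mL=-4980/15041, mR=6940/15041; mL+mR=1960/15041 → advance +1; mR−mL=11920/15041 → turn +1·90°
n=3: pose=(5,-3,E); sL=10/37, sR=2/9; mL=-29/333, mR=127/333; mL+mR=98/333 → advance +1; mR−mL=52/111 → turn +1·90°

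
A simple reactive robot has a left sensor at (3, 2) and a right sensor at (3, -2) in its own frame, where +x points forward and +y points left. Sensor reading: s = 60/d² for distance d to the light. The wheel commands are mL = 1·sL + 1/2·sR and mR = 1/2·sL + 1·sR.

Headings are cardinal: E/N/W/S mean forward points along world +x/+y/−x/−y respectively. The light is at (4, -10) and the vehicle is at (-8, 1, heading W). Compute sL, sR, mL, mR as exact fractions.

left sensor world pos  = (-11, -1); dL² = 306
right sensor world pos = (-11, 3); dR² = 394
sL = 60/306 = 10/51
sR = 60/394 = 30/197
mL = 1·sL + 1/2·sR = 2735/10047
mR = 1/2·sL + 1·sR = 2515/10047

10/51 30/197 2735/10047 2515/10047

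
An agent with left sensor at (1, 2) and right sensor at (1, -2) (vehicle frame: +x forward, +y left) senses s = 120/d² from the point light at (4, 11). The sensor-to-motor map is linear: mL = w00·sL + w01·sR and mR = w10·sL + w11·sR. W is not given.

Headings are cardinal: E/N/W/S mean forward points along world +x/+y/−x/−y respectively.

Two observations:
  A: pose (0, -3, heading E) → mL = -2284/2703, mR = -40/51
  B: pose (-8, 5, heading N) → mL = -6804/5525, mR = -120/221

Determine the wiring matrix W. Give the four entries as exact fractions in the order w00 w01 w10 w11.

obs A: pose=(0,-3,E) → sL=40/51, sR=24/53, mL=-2284/2703, mR=-40/51
obs B: pose=(-8,5,N) → sL=120/221, sR=24/25, mL=-6804/5525, mR=-120/221
sensor matrix S = [[40/51, 24/53], [120/221, 24/25]]; det S = 29696/58565
solve [mL_A; mL_B] = S·[w00; w01] and [mR_A; mR_B] = S·[w10; w11]:
  w00 = -1/2, w01 = -1, w10 = -1, w11 = 0

-1/2 -1 -1 0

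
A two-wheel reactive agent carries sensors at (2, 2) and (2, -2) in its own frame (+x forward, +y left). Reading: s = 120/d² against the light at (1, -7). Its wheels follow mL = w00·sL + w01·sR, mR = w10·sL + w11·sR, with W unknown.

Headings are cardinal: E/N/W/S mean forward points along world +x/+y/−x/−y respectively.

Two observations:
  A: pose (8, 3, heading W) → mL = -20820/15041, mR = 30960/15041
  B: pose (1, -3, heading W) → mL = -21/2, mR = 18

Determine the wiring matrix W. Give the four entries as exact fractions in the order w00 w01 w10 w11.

obs A: pose=(8,3,W) → sL=120/89, sR=120/169, mL=-20820/15041, mR=30960/15041
obs B: pose=(1,-3,W) → sL=15, sR=3, mL=-21/2, mR=18
sensor matrix S = [[120/89, 120/169], [15, 3]]; det S = -99360/15041
solve [mL_A; mL_B] = S·[w00; w01] and [mR_A; mR_B] = S·[w10; w11]:
  w00 = -1/2, w01 = -1, w10 = 1, w11 = 1

-1/2 -1 1 1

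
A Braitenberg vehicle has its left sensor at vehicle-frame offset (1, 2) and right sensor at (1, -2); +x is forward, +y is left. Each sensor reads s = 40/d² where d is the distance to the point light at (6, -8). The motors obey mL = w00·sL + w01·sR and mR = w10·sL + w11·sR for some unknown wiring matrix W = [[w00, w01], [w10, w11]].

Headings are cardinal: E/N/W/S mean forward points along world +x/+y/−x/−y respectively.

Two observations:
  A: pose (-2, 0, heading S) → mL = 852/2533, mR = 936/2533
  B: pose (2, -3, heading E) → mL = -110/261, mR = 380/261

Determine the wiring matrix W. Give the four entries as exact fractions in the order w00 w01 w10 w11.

1 -1/2 1/2 1/2

obs A: pose=(-2,0,S) → sL=8/17, sR=40/149, mL=852/2533, mR=936/2533
obs B: pose=(2,-3,E) → sL=20/29, sR=20/9, mL=-110/261, mR=380/261
sensor matrix S = [[8/17, 40/149], [20/29, 20/9]]; det S = 568960/661113
solve [mL_A; mL_B] = S·[w00; w01] and [mR_A; mR_B] = S·[w10; w11]:
  w00 = 1, w01 = -1/2, w10 = 1/2, w11 = 1/2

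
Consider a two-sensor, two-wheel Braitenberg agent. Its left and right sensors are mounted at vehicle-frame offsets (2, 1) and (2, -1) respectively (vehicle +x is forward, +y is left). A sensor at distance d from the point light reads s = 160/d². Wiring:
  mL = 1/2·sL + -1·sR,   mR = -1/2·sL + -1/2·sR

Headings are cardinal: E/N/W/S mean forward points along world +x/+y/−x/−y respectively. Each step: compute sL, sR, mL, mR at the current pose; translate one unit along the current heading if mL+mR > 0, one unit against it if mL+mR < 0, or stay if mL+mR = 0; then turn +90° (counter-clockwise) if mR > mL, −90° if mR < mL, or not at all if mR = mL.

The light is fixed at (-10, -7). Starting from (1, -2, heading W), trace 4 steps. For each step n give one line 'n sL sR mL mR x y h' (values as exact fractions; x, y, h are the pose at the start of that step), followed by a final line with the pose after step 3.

n=0: pose=(1,-2,W); sL=160/97, sR=160/117; mL=-6160/11349, mR=-17120/11349; mL+mR=-80/39 → advance -1; mR−mL=-10960/11349 → turn -1·90°
n=1: pose=(2,-2,N); sL=16/17, sR=80/109; mL=-488/1853, mR=-1552/1853; mL+mR=-120/109 → advance -1; mR−mL=-1064/1853 → turn -1·90°
n=2: pose=(2,-3,E); sL=160/221, sR=32/41; mL=-3792/9061, mR=-6816/9061; mL+mR=-48/41 → advance -1; mR−mL=-3024/9061 → turn -1·90°
n=3: pose=(1,-3,S); sL=40/37, sR=20/13; mL=-480/481, mR=-630/481; mL+mR=-30/13 → advance -1; mR−mL=-150/481 → turn -1·90°

0 160/97 160/117 -6160/11349 -17120/11349 1 -2 W
1 16/17 80/109 -488/1853 -1552/1853 2 -2 N
2 160/221 32/41 -3792/9061 -6816/9061 2 -3 E
3 40/37 20/13 -480/481 -630/481 1 -3 S
final 1 -2 W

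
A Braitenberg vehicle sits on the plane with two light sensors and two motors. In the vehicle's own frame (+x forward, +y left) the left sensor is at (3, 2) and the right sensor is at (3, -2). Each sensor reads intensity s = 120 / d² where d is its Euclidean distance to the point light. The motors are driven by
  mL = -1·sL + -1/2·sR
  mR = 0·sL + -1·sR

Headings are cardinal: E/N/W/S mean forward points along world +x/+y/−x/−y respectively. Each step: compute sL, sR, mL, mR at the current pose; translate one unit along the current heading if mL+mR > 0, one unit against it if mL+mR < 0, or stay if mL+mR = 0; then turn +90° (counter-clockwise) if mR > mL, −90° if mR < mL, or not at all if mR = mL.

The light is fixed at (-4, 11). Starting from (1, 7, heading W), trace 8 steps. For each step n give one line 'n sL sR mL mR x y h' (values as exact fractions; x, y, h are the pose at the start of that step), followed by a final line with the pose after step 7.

n=0: pose=(1,7,W); sL=3, sR=15; mL=-21/2, mR=-15; mL+mR=-51/2 → advance -1; mR−mL=-9/2 → turn -1·90°
n=1: pose=(2,7,N); sL=120/17, sR=24/13; mL=-1764/221, mR=-24/13; mL+mR=-2172/221 → advance -1; mR−mL=1356/221 → turn +1·90°
n=2: pose=(2,6,W); sL=60/29, sR=20/3; mL=-470/87, mR=-20/3; mL+mR=-350/29 → advance -1; mR−mL=-110/87 → turn -1·90°
n=3: pose=(3,6,N); sL=120/29, sR=24/17; mL=-2388/493, mR=-24/17; mL+mR=-3084/493 → advance -1; mR−mL=1692/493 → turn +1·90°
n=4: pose=(3,5,W); sL=3/2, sR=15/4; mL=-27/8, mR=-15/4; mL+mR=-57/8 → advance -1; mR−mL=-3/8 → turn -1·90°
n=5: pose=(4,5,N); sL=8/3, sR=120/109; mL=-1052/327, mR=-120/109; mL+mR=-1412/327 → advance -1; mR−mL=692/327 → turn +1·90°
n=6: pose=(4,4,W); sL=60/53, sR=12/5; mL=-618/265, mR=-12/5; mL+mR=-1254/265 → advance -1; mR−mL=-18/265 → turn -1·90°
n=7: pose=(5,4,N); sL=24/13, sR=120/137; mL=-4068/1781, mR=-120/137; mL+mR=-5628/1781 → advance -1; mR−mL=2508/1781 → turn +1·90°

0 3 15 -21/2 -15 1 7 W
1 120/17 24/13 -1764/221 -24/13 2 7 N
2 60/29 20/3 -470/87 -20/3 2 6 W
3 120/29 24/17 -2388/493 -24/17 3 6 N
4 3/2 15/4 -27/8 -15/4 3 5 W
5 8/3 120/109 -1052/327 -120/109 4 5 N
6 60/53 12/5 -618/265 -12/5 4 4 W
7 24/13 120/137 -4068/1781 -120/137 5 4 N
final 5 3 W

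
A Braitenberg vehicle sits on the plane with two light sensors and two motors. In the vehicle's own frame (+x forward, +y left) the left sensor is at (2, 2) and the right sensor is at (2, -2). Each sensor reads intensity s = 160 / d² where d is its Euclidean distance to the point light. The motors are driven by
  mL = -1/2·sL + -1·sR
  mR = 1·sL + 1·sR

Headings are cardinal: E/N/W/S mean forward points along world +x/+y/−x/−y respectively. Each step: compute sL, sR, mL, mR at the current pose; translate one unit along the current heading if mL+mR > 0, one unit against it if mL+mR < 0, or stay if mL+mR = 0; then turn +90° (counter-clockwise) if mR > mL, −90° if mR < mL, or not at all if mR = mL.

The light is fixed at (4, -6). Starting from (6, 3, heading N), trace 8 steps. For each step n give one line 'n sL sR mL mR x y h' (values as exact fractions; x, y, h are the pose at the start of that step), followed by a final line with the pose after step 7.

0 160/121 160/137 -30320/16577 41280/16577 6 3 N
1 5/2 10/9 -85/36 65/18 6 4 W
2 160/73 32/13 -3376/949 4416/949 5 4 S
3 16/13 80/29 -1272/377 1504/377 5 3 E
4 160/121 160/137 -30320/16577 41280/16577 6 3 N
5 5/2 10/9 -85/36 65/18 6 4 W
6 160/73 32/13 -3376/949 4416/949 5 4 S
7 16/13 80/29 -1272/377 1504/377 5 3 E
final 6 3 N

n=0: pose=(6,3,N); sL=160/121, sR=160/137; mL=-30320/16577, mR=41280/16577; mL+mR=80/121 → advance +1; mR−mL=71600/16577 → turn +1·90°
n=1: pose=(6,4,W); sL=5/2, sR=10/9; mL=-85/36, mR=65/18; mL+mR=5/4 → advance +1; mR−mL=215/36 → turn +1·90°
n=2: pose=(5,4,S); sL=160/73, sR=32/13; mL=-3376/949, mR=4416/949; mL+mR=80/73 → advance +1; mR−mL=7792/949 → turn +1·90°
n=3: pose=(5,3,E); sL=16/13, sR=80/29; mL=-1272/377, mR=1504/377; mL+mR=8/13 → advance +1; mR−mL=2776/377 → turn +1·90°
n=4: pose=(6,3,N); sL=160/121, sR=160/137; mL=-30320/16577, mR=41280/16577; mL+mR=80/121 → advance +1; mR−mL=71600/16577 → turn +1·90°
n=5: pose=(6,4,W); sL=5/2, sR=10/9; mL=-85/36, mR=65/18; mL+mR=5/4 → advance +1; mR−mL=215/36 → turn +1·90°
n=6: pose=(5,4,S); sL=160/73, sR=32/13; mL=-3376/949, mR=4416/949; mL+mR=80/73 → advance +1; mR−mL=7792/949 → turn +1·90°
n=7: pose=(5,3,E); sL=16/13, sR=80/29; mL=-1272/377, mR=1504/377; mL+mR=8/13 → advance +1; mR−mL=2776/377 → turn +1·90°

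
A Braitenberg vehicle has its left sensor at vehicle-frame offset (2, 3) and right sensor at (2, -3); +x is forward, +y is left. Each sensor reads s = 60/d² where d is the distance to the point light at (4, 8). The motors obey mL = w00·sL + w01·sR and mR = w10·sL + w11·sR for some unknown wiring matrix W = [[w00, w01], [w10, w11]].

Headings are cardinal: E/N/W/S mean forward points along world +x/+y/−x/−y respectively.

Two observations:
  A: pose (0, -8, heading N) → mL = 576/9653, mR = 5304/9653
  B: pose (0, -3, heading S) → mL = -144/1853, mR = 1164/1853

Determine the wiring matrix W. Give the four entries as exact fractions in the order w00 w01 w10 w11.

-1 1 1 1

obs A: pose=(0,-8,N) → sL=12/49, sR=60/197, mL=576/9653, mR=5304/9653
obs B: pose=(0,-3,S) → sL=6/17, sR=30/109, mL=-144/1853, mR=1164/1853
sensor matrix S = [[12/49, 60/197], [6/17, 30/109]]; det S = -717120/17887009
solve [mL_A; mL_B] = S·[w00; w01] and [mR_A; mR_B] = S·[w10; w11]:
  w00 = -1, w01 = 1, w10 = 1, w11 = 1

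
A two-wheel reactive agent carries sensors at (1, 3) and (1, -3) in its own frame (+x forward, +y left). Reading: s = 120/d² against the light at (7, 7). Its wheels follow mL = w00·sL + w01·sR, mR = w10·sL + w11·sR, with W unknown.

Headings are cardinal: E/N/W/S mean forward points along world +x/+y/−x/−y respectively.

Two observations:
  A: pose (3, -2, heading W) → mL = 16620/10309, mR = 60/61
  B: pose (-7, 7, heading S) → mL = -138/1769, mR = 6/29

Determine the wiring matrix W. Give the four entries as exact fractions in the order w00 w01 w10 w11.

-1/2 1 0 1/2

obs A: pose=(3,-2,W) → sL=120/169, sR=120/61, mL=16620/10309, mR=60/61
obs B: pose=(-7,7,S) → sL=60/61, sR=12/29, mL=-138/1769, mR=6/29
sensor matrix S = [[120/169, 120/61], [60/61, 12/29]]; det S = -29928960/18236621
solve [mL_A; mL_B] = S·[w00; w01] and [mR_A; mR_B] = S·[w10; w11]:
  w00 = -1/2, w01 = 1, w10 = 0, w11 = 1/2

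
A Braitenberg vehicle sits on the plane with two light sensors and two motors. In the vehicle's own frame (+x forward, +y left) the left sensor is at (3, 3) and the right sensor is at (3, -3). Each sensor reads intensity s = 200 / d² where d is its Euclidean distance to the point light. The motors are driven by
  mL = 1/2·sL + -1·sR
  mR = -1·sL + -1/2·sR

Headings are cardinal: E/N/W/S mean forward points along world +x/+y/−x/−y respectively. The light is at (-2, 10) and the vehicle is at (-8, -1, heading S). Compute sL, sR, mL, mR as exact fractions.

40/41 200/277 -2660/11357 -15180/11357

left sensor world pos  = (-5, -4); dL² = 205
right sensor world pos = (-11, -4); dR² = 277
sL = 200/205 = 40/41
sR = 200/277 = 200/277
mL = 1/2·sL + -1·sR = -2660/11357
mR = -1·sL + -1/2·sR = -15180/11357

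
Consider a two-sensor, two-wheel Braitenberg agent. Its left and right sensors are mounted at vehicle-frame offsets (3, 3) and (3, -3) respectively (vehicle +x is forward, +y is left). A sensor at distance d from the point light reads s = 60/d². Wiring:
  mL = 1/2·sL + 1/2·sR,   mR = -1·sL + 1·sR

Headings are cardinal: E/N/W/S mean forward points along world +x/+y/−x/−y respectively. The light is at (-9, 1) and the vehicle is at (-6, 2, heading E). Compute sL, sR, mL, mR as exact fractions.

left sensor world pos  = (-3, 5); dL² = 52
right sensor world pos = (-3, -1); dR² = 40
sL = 60/52 = 15/13
sR = 60/40 = 3/2
mL = 1/2·sL + 1/2·sR = 69/52
mR = -1·sL + 1·sR = 9/26

15/13 3/2 69/52 9/26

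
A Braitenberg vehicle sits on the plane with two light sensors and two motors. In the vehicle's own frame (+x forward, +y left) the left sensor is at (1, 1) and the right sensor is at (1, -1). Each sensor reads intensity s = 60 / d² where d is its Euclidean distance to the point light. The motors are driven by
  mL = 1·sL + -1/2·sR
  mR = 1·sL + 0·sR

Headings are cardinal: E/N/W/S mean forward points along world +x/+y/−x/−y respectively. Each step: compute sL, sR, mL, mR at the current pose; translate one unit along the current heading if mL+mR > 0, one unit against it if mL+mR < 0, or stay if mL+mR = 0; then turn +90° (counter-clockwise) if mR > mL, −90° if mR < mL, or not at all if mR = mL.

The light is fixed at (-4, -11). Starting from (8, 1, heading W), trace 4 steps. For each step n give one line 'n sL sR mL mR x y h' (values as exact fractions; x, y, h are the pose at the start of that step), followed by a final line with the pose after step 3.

n=0: pose=(8,1,W); sL=30/121, sR=6/29; mL=507/3509, mR=30/121; mL+mR=1377/3509 → advance +1; mR−mL=3/29 → turn +1·90°
n=1: pose=(7,1,S); sL=12/53, sR=60/221; mL=1062/11713, mR=12/53; mL+mR=3714/11713 → advance +1; mR−mL=30/221 → turn +1·90°
n=2: pose=(7,0,E); sL=5/24, sR=15/61; mL=125/1464, mR=5/24; mL+mR=215/732 → advance +1; mR−mL=15/122 → turn +1·90°
n=3: pose=(8,0,N); sL=12/53, sR=60/313; mL=2166/16589, mR=12/53; mL+mR=5922/16589 → advance +1; mR−mL=30/313 → turn +1·90°

0 30/121 6/29 507/3509 30/121 8 1 W
1 12/53 60/221 1062/11713 12/53 7 1 S
2 5/24 15/61 125/1464 5/24 7 0 E
3 12/53 60/313 2166/16589 12/53 8 0 N
final 8 1 W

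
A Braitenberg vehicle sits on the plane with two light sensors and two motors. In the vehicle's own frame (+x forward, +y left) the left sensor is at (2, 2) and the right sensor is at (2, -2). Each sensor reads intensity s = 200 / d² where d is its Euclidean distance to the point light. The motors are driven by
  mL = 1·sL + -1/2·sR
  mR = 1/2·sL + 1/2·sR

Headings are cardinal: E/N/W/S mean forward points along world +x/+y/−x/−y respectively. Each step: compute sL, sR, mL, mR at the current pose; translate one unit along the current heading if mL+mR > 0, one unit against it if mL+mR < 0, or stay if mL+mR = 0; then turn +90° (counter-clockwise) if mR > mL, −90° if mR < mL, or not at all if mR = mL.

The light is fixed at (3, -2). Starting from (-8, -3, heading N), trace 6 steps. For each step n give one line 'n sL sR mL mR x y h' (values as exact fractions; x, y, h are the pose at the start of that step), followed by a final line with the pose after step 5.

n=0: pose=(-8,-3,N); sL=20/17, sR=100/41; mL=-30/697, mR=1260/697; mL+mR=30/17 → advance +1; mR−mL=1290/697 → turn +1·90°
n=1: pose=(-8,-2,W); sL=200/173, sR=200/173; mL=100/173, mR=200/173; mL+mR=300/173 → advance +1; mR−mL=100/173 → turn +1·90°
n=2: pose=(-9,-2,S); sL=25/13, sR=1; mL=37/26, mR=19/13; mL+mR=75/26 → advance +1; mR−mL=1/26 → turn +1·90°
n=3: pose=(-9,-3,E); sL=200/101, sR=200/109; mL=11700/11009, mR=21000/11009; mL+mR=300/101 → advance +1; mR−mL=9300/11009 → turn +1·90°
n=4: pose=(-8,-3,N); sL=20/17, sR=100/41; mL=-30/697, mR=1260/697; mL+mR=30/17 → advance +1; mR−mL=1290/697 → turn +1·90°
n=5: pose=(-8,-2,W); sL=200/173, sR=200/173; mL=100/173, mR=200/173; mL+mR=300/173 → advance +1; mR−mL=100/173 → turn +1·90°

0 20/17 100/41 -30/697 1260/697 -8 -3 N
1 200/173 200/173 100/173 200/173 -8 -2 W
2 25/13 1 37/26 19/13 -9 -2 S
3 200/101 200/109 11700/11009 21000/11009 -9 -3 E
4 20/17 100/41 -30/697 1260/697 -8 -3 N
5 200/173 200/173 100/173 200/173 -8 -2 W
final -9 -2 S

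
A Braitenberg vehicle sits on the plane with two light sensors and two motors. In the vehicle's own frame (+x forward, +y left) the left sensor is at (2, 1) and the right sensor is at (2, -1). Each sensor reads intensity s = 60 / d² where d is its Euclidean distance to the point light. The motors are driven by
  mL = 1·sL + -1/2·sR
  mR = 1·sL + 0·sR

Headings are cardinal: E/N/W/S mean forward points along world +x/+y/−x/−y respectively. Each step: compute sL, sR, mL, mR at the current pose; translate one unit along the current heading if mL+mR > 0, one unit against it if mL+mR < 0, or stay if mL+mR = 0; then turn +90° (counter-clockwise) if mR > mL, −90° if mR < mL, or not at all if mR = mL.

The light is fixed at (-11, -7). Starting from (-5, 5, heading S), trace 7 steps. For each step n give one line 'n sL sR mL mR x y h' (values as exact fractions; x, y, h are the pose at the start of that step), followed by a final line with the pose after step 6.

n=0: pose=(-5,5,S); sL=60/149, sR=12/25; mL=606/3725, mR=60/149; mL+mR=2106/3725 → advance +1; mR−mL=6/25 → turn +1·90°
n=1: pose=(-5,4,E); sL=15/52, sR=15/41; mL=225/2132, mR=15/52; mL+mR=210/533 → advance +1; mR−mL=15/82 → turn +1·90°
n=2: pose=(-4,4,N); sL=12/41, sR=60/233; mL=1566/9553, mR=12/41; mL+mR=4362/9553 → advance +1; mR−mL=30/233 → turn +1·90°
n=3: pose=(-4,5,W); sL=30/73, sR=30/97; mL=1815/7081, mR=30/73; mL+mR=4725/7081 → advance +1; mR−mL=15/97 → turn +1·90°
n=4: pose=(-5,5,S); sL=60/149, sR=12/25; mL=606/3725, mR=60/149; mL+mR=2106/3725 → advance +1; mR−mL=6/25 → turn +1·90°
n=5: pose=(-5,4,E); sL=15/52, sR=15/41; mL=225/2132, mR=15/52; mL+mR=210/533 → advance +1; mR−mL=15/82 → turn +1·90°
n=6: pose=(-4,4,N); sL=12/41, sR=60/233; mL=1566/9553, mR=12/41; mL+mR=4362/9553 → advance +1; mR−mL=30/233 → turn +1·90°

0 60/149 12/25 606/3725 60/149 -5 5 S
1 15/52 15/41 225/2132 15/52 -5 4 E
2 12/41 60/233 1566/9553 12/41 -4 4 N
3 30/73 30/97 1815/7081 30/73 -4 5 W
4 60/149 12/25 606/3725 60/149 -5 5 S
5 15/52 15/41 225/2132 15/52 -5 4 E
6 12/41 60/233 1566/9553 12/41 -4 4 N
final -4 5 W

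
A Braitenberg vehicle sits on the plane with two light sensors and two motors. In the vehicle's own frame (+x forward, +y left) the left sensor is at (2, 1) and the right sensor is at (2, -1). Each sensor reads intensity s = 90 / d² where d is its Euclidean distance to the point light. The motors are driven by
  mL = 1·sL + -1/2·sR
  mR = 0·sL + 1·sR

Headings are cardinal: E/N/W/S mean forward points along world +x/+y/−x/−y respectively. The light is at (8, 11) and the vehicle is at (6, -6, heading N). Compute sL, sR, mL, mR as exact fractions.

5/13 45/113 545/2938 45/113

left sensor world pos  = (5, -4); dL² = 234
right sensor world pos = (7, -4); dR² = 226
sL = 90/234 = 5/13
sR = 90/226 = 45/113
mL = 1·sL + -1/2·sR = 545/2938
mR = 0·sL + 1·sR = 45/113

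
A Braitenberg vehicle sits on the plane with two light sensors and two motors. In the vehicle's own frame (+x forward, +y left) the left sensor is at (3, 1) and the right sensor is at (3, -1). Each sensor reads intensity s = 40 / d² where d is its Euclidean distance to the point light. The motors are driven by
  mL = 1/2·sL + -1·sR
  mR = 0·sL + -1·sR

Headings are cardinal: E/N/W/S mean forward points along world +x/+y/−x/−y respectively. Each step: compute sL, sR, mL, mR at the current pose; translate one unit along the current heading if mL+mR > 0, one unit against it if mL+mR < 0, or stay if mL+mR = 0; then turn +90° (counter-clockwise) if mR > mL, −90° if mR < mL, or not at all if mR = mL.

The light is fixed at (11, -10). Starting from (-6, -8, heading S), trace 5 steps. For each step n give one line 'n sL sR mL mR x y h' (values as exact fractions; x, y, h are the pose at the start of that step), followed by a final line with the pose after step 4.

0 40/257 8/65 -756/16705 -8/65 -6 -8 S
1 10/101 5/52 -245/5252 -5/52 -6 -7 W
2 8/65 40/261 -1556/16965 -40/261 -5 -7 N
3 20/89 4/17 -186/1513 -4/17 -5 -8 E
4 40/257 8/65 -756/16705 -8/65 -6 -8 S
final -6 -7 W

n=0: pose=(-6,-8,S); sL=40/257, sR=8/65; mL=-756/16705, mR=-8/65; mL+mR=-2812/16705 → advance -1; mR−mL=-20/257 → turn -1·90°
n=1: pose=(-6,-7,W); sL=10/101, sR=5/52; mL=-245/5252, mR=-5/52; mL+mR=-375/2626 → advance -1; mR−mL=-5/101 → turn -1·90°
n=2: pose=(-5,-7,N); sL=8/65, sR=40/261; mL=-1556/16965, mR=-40/261; mL+mR=-4156/16965 → advance -1; mR−mL=-4/65 → turn -1·90°
n=3: pose=(-5,-8,E); sL=20/89, sR=4/17; mL=-186/1513, mR=-4/17; mL+mR=-542/1513 → advance -1; mR−mL=-10/89 → turn -1·90°
n=4: pose=(-6,-8,S); sL=40/257, sR=8/65; mL=-756/16705, mR=-8/65; mL+mR=-2812/16705 → advance -1; mR−mL=-20/257 → turn -1·90°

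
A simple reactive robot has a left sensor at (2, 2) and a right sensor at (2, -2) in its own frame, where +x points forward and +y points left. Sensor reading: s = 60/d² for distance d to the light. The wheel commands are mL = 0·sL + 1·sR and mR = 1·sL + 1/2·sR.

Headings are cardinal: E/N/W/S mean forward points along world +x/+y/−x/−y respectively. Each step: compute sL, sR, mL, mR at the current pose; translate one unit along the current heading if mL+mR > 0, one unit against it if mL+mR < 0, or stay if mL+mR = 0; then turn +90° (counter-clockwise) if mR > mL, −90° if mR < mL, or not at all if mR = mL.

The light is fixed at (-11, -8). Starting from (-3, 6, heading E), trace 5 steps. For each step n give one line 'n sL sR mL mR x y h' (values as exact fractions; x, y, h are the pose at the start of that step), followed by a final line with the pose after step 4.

0 15/89 15/61 15/61 3165/10858 -3 6 E
1 12/61 60/377 60/377 6354/22997 -2 6 N
2 30/109 30/169 30/169 6705/18421 -2 7 W
3 60/269 12/41 12/41 4074/11029 -3 7 S
4 15/89 15/61 15/61 3165/10858 -3 6 E
final -2 6 N

n=0: pose=(-3,6,E); sL=15/89, sR=15/61; mL=15/61, mR=3165/10858; mL+mR=5835/10858 → advance +1; mR−mL=495/10858 → turn +1·90°
n=1: pose=(-2,6,N); sL=12/61, sR=60/377; mL=60/377, mR=6354/22997; mL+mR=10014/22997 → advance +1; mR−mL=2694/22997 → turn +1·90°
n=2: pose=(-2,7,W); sL=30/109, sR=30/169; mL=30/169, mR=6705/18421; mL+mR=9975/18421 → advance +1; mR−mL=3435/18421 → turn +1·90°
n=3: pose=(-3,7,S); sL=60/269, sR=12/41; mL=12/41, mR=4074/11029; mL+mR=7302/11029 → advance +1; mR−mL=846/11029 → turn +1·90°
n=4: pose=(-3,6,E); sL=15/89, sR=15/61; mL=15/61, mR=3165/10858; mL+mR=5835/10858 → advance +1; mR−mL=495/10858 → turn +1·90°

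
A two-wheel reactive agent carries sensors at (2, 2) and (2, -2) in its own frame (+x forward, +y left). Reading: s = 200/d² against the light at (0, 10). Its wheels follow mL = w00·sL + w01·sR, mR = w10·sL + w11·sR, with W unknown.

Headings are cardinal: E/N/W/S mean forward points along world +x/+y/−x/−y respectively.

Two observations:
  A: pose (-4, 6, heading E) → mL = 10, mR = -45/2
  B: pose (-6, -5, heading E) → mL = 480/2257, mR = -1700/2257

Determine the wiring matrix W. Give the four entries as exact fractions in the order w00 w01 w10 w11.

obs A: pose=(-4,6,E) → sL=25, sR=5, mL=10, mR=-45/2
obs B: pose=(-6,-5,E) → sL=40/37, sR=40/61, mL=480/2257, mR=-1700/2257
sensor matrix S = [[25, 5], [40/37, 40/61]]; det S = 24800/2257
solve [mL_A; mL_B] = S·[w00; w01] and [mR_A; mR_B] = S·[w10; w11]:
  w00 = 1/2, w01 = -1/2, w10 = -1, w11 = 1/2

1/2 -1/2 -1 1/2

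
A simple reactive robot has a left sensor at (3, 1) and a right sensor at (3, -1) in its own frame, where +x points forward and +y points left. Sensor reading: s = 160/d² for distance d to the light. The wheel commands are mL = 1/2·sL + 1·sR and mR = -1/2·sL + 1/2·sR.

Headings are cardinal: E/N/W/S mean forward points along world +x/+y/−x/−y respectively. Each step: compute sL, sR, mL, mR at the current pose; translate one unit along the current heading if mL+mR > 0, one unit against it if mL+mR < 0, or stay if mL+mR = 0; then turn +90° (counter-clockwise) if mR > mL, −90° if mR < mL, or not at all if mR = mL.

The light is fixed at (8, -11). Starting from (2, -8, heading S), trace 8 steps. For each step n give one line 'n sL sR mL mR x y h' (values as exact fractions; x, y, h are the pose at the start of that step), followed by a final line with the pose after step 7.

0 32/5 160/49 1584/245 -384/245 2 -8 S
1 80/41 16/9 1016/369 -32/369 2 -9 W
2 160/89 160/61 19120/5429 2240/5429 1 -9 N
3 5 8 21/2 3/2 1 -8 E
4 32/5 160/49 1584/245 -384/245 2 -8 S
5 80/41 16/9 1016/369 -32/369 2 -9 W
6 160/89 160/61 19120/5429 2240/5429 1 -9 N
7 5 8 21/2 3/2 1 -8 E
final 2 -8 S

n=0: pose=(2,-8,S); sL=32/5, sR=160/49; mL=1584/245, mR=-384/245; mL+mR=240/49 → advance +1; mR−mL=-1968/245 → turn -1·90°
n=1: pose=(2,-9,W); sL=80/41, sR=16/9; mL=1016/369, mR=-32/369; mL+mR=8/3 → advance +1; mR−mL=-1048/369 → turn -1·90°
n=2: pose=(1,-9,N); sL=160/89, sR=160/61; mL=19120/5429, mR=2240/5429; mL+mR=240/61 → advance +1; mR−mL=-16880/5429 → turn -1·90°
n=3: pose=(1,-8,E); sL=5, sR=8; mL=21/2, mR=3/2; mL+mR=12 → advance +1; mR−mL=-9 → turn -1·90°
n=4: pose=(2,-8,S); sL=32/5, sR=160/49; mL=1584/245, mR=-384/245; mL+mR=240/49 → advance +1; mR−mL=-1968/245 → turn -1·90°
n=5: pose=(2,-9,W); sL=80/41, sR=16/9; mL=1016/369, mR=-32/369; mL+mR=8/3 → advance +1; mR−mL=-1048/369 → turn -1·90°
n=6: pose=(1,-9,N); sL=160/89, sR=160/61; mL=19120/5429, mR=2240/5429; mL+mR=240/61 → advance +1; mR−mL=-16880/5429 → turn -1·90°
n=7: pose=(1,-8,E); sL=5, sR=8; mL=21/2, mR=3/2; mL+mR=12 → advance +1; mR−mL=-9 → turn -1·90°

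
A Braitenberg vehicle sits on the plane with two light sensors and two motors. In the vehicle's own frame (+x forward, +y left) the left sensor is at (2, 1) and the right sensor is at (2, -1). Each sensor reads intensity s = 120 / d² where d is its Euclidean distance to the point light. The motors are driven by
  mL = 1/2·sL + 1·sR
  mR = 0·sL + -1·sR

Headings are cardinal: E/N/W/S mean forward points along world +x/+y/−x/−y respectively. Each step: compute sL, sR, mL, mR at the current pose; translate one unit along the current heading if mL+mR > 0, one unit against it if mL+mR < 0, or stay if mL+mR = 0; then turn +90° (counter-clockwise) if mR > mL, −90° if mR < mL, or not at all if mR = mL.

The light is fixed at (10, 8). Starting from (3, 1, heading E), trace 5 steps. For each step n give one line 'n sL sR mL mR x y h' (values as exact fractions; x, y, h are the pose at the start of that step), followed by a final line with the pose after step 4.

n=0: pose=(3,1,E); sL=120/61, sR=120/89; mL=12660/5429, mR=-120/89; mL+mR=60/61 → advance +1; mR−mL=-19980/5429 → turn -1·90°
n=1: pose=(4,1,S); sL=60/53, sR=12/13; mL=1026/689, mR=-12/13; mL+mR=30/53 → advance +1; mR−mL=-1662/689 → turn -1·90°
n=2: pose=(4,0,W); sL=24/29, sR=120/113; mL=4836/3277, mR=-120/113; mL+mR=12/29 → advance +1; mR−mL=-8316/3277 → turn -1·90°
n=3: pose=(3,0,N); sL=6/5, sR=5/3; mL=34/15, mR=-5/3; mL+mR=3/5 → advance +1; mR−mL=-59/15 → turn -1·90°
n=4: pose=(3,1,E); sL=120/61, sR=120/89; mL=12660/5429, mR=-120/89; mL+mR=60/61 → advance +1; mR−mL=-19980/5429 → turn -1·90°

0 120/61 120/89 12660/5429 -120/89 3 1 E
1 60/53 12/13 1026/689 -12/13 4 1 S
2 24/29 120/113 4836/3277 -120/113 4 0 W
3 6/5 5/3 34/15 -5/3 3 0 N
4 120/61 120/89 12660/5429 -120/89 3 1 E
final 4 1 S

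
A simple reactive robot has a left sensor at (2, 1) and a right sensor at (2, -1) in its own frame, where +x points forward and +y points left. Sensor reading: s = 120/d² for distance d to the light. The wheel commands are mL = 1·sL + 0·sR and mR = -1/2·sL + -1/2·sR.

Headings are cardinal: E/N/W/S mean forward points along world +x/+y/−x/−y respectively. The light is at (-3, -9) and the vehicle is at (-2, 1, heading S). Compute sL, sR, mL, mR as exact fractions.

left sensor world pos  = (-1, -1); dL² = 68
right sensor world pos = (-3, -1); dR² = 64
sL = 120/68 = 30/17
sR = 120/64 = 15/8
mL = 1·sL + 0·sR = 30/17
mR = -1/2·sL + -1/2·sR = -495/272

30/17 15/8 30/17 -495/272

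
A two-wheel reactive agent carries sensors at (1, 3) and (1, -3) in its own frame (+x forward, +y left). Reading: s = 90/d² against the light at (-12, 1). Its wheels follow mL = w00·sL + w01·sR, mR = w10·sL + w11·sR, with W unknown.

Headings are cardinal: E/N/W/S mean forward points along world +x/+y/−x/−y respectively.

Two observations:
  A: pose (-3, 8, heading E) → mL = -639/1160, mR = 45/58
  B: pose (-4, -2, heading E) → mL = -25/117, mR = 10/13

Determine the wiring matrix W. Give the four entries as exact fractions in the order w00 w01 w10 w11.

obs A: pose=(-3,8,E) → sL=9/20, sR=45/58, mL=-639/1160, mR=45/58
obs B: pose=(-4,-2,E) → sL=10/9, sR=10/13, mL=-25/117, mR=10/13
sensor matrix S = [[9/20, 45/58], [10/9, 10/13]]; det S = -389/754
solve [mL_A; mL_B] = S·[w00; w01] and [mR_A; mR_B] = S·[w10; w11]:
  w00 = 1/2, w01 = -1, w10 = 0, w11 = 1

1/2 -1 0 1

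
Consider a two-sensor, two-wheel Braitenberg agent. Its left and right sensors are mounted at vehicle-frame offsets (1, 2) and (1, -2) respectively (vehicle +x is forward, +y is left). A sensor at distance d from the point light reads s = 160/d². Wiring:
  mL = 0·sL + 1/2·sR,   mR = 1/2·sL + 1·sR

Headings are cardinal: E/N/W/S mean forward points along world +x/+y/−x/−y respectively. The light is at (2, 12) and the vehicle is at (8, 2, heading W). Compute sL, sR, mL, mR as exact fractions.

left sensor world pos  = (7, 0); dL² = 169
right sensor world pos = (7, 4); dR² = 89
sL = 160/169 = 160/169
sR = 160/89 = 160/89
mL = 0·sL + 1/2·sR = 80/89
mR = 1/2·sL + 1·sR = 34160/15041

160/169 160/89 80/89 34160/15041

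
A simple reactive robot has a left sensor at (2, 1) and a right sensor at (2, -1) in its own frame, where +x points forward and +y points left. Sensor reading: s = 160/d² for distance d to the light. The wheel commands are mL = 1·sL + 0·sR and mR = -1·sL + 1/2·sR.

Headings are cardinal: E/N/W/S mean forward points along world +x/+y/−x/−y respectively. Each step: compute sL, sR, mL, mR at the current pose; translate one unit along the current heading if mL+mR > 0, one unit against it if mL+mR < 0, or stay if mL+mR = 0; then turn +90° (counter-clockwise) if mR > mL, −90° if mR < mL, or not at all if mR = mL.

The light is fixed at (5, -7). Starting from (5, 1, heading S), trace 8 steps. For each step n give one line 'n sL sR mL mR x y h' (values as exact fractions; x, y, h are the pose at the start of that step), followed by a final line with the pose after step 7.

0 160/37 160/37 160/37 -80/37 5 1 S
1 4 40/17 4 -48/17 5 0 W
2 32/17 160/81 32/17 -1232/1377 4 0 N
3 80/41 16/5 80/41 -72/205 4 1 E
4 160/37 160/37 160/37 -80/37 5 1 S
5 4 40/17 4 -48/17 5 0 W
6 32/17 160/81 32/17 -1232/1377 4 0 N
7 80/41 16/5 80/41 -72/205 4 1 E
final 5 1 S

n=0: pose=(5,1,S); sL=160/37, sR=160/37; mL=160/37, mR=-80/37; mL+mR=80/37 → advance +1; mR−mL=-240/37 → turn -1·90°
n=1: pose=(5,0,W); sL=4, sR=40/17; mL=4, mR=-48/17; mL+mR=20/17 → advance +1; mR−mL=-116/17 → turn -1·90°
n=2: pose=(4,0,N); sL=32/17, sR=160/81; mL=32/17, mR=-1232/1377; mL+mR=80/81 → advance +1; mR−mL=-3824/1377 → turn -1·90°
n=3: pose=(4,1,E); sL=80/41, sR=16/5; mL=80/41, mR=-72/205; mL+mR=8/5 → advance +1; mR−mL=-472/205 → turn -1·90°
n=4: pose=(5,1,S); sL=160/37, sR=160/37; mL=160/37, mR=-80/37; mL+mR=80/37 → advance +1; mR−mL=-240/37 → turn -1·90°
n=5: pose=(5,0,W); sL=4, sR=40/17; mL=4, mR=-48/17; mL+mR=20/17 → advance +1; mR−mL=-116/17 → turn -1·90°
n=6: pose=(4,0,N); sL=32/17, sR=160/81; mL=32/17, mR=-1232/1377; mL+mR=80/81 → advance +1; mR−mL=-3824/1377 → turn -1·90°
n=7: pose=(4,1,E); sL=80/41, sR=16/5; mL=80/41, mR=-72/205; mL+mR=8/5 → advance +1; mR−mL=-472/205 → turn -1·90°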